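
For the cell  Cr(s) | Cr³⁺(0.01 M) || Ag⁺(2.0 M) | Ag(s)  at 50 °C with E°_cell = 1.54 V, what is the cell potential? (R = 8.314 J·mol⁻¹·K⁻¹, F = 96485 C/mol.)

1.60 V

Balancing electrons gives n = 3; the reaction quotient is Q = [Cr³⁺]/[Ag⁺]^3 = 0.00125.
E = E° − (RT/nF) ln Q = 1.54 − (8.314×323)/(3×96485) × (-6.685) = 1.540 + 0.062 = 1.602 V.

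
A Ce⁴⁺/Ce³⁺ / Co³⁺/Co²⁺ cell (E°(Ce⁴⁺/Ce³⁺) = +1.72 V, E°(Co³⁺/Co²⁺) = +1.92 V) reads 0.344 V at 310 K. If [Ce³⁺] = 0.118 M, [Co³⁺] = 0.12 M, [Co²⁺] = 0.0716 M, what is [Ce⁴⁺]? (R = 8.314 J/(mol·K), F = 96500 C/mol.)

From the Nernst equation, ln Q = nF(E° − E)/RT = 1×96500×(0.20 − 0.344)/(8.314×310) = -5.392, so Q = 0.00455.
With Q = [Ce⁴⁺]·[Co²⁺]/([Ce³⁺]·[Co³⁺]) and the known concentrations, [Ce⁴⁺] in the numerator gives [Ce⁴⁺] = 9 × 10^-4 M.

9 × 10^-4 M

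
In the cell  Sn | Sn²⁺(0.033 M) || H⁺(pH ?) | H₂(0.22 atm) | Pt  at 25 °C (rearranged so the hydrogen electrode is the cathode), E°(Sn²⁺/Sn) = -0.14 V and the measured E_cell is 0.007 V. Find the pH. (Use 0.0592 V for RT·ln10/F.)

E°_cell = 0.14 V and n = 2.
log Q = n(E° − E)/0.0592 = 2×(0.14 − 0.007)/0.0592 = 4.493.
With Q = [Sn²⁺]·P(H₂) / [H⁺]^2, solving for [H⁺] gives log[H⁺] = -3.316, so pH = 3.32.

pH = 3.32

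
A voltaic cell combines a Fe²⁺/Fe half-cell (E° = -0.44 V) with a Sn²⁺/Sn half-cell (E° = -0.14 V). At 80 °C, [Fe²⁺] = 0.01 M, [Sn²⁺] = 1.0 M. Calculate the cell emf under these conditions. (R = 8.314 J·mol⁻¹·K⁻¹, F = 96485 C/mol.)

0.370 V

The Sn²⁺/Sn couple has the higher reduction potential and acts as the cathode, so E°_cell = -0.14 − (-0.44) = 0.30 V.
Balancing electrons gives n = 2; the reaction quotient is Q = [Fe²⁺]/[Sn²⁺] = 0.0100.
E = E° − (RT/nF) ln Q = 0.30 − (8.314×353)/(2×96485) × (-4.605) = 0.300 + 0.070 = 0.370 V.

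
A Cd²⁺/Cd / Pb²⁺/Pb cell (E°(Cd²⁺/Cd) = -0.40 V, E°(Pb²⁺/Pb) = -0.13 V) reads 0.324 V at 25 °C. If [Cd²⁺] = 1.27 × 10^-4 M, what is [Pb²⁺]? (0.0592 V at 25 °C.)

From the Nernst equation, log Q = n(E° − E)/0.0592 = 2(0.27 − 0.324)/0.0592 = -1.824, so Q = 0.0150.
With Q = [Cd²⁺]/[Pb²⁺] and the known concentrations, [Pb²⁺] in the denominator gives [Pb²⁺] = 0.0085 M.

0.0085 M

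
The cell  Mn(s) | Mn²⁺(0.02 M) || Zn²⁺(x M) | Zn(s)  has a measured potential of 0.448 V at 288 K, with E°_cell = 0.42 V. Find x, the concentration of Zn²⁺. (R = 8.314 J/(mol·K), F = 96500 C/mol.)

0.19 M

From the Nernst equation, ln Q = nF(E° − E)/RT = 2×96500×(0.42 − 0.448)/(8.314×288) = -2.257, so Q = 0.105.
With Q = [Mn²⁺]/[Zn²⁺] and the known concentrations, [Zn²⁺] in the denominator gives [Zn²⁺] = 0.19 M.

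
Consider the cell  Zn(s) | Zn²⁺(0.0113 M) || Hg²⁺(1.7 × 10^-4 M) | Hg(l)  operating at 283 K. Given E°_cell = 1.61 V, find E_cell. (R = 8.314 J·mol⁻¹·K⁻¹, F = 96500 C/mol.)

1.56 V

Balancing electrons gives n = 2; the reaction quotient is Q = [Zn²⁺]/[Hg²⁺] = 66.5.
E = E° − (RT/nF) ln Q = 1.61 − (8.314×283)/(2×96500) × (4.197) = 1.610 − 0.051 = 1.559 V.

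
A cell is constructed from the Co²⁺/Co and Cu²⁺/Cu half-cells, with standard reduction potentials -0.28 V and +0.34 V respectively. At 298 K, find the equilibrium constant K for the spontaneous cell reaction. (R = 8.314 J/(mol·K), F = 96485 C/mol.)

9.4 × 10^20

E°_cell = +0.34 − (-0.28) = 0.62 V, with n = 2 electrons transferred.
At equilibrium E = 0, so the Nernst equation gives ln K = nFE°/RT = (2)(96485)(0.62)/((8.314)(298)) = 48.29.
K = e^48.29 = 9.4 × 10^20.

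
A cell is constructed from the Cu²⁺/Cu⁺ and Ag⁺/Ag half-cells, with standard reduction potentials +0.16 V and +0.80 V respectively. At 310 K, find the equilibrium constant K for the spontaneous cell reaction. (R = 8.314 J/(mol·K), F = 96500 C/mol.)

2.6 × 10^10

E°_cell = +0.80 − (+0.16) = 0.64 V, with n = 1 electron transferred.
At equilibrium E = 0, so the Nernst equation gives ln K = nFE°/RT = (1)(96500)(0.64)/((8.314)(310)) = 23.96.
K = e^23.96 = 2.6 × 10^10.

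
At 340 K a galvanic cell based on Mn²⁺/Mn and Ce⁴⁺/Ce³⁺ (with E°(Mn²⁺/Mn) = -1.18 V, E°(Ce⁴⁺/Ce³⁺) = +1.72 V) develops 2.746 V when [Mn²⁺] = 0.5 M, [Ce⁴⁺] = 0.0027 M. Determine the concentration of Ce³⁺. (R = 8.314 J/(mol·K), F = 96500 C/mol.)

0.73 M

From the Nernst equation, ln Q = nF(E° − E)/RT = 2×96500×(2.90 − 2.746)/(8.314×340) = 10.515, so Q = 3.68 × 10^4.
With Q = [Mn²⁺]·[Ce³⁺]^2/[Ce⁴⁺]^2 and the known concentrations, [Ce³⁺]^2 in the numerator gives [Ce³⁺] = 0.73 M.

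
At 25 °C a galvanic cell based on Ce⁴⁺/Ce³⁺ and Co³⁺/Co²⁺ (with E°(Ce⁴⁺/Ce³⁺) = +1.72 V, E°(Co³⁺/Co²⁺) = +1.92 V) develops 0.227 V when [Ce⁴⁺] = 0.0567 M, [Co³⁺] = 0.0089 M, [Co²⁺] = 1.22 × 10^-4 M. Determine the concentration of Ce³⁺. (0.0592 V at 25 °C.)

From the Nernst equation, log Q = n(E° − E)/0.0592 = 1(0.20 − 0.227)/0.0592 = -0.456, so Q = 0.350.
With Q = [Ce⁴⁺]·[Co²⁺]/([Ce³⁺]·[Co³⁺]) and the known concentrations, [Ce³⁺] in the denominator gives [Ce³⁺] = 0.0022 M.

0.0022 M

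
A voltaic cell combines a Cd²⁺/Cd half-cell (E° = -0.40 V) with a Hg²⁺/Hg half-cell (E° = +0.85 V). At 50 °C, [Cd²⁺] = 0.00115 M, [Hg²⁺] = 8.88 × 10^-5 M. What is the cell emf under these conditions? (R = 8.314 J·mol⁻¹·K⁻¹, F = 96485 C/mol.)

1.21 V

The Hg²⁺/Hg couple has the higher reduction potential and acts as the cathode, so E°_cell = +0.85 − (-0.40) = 1.25 V.
Balancing electrons gives n = 2; the reaction quotient is Q = [Cd²⁺]/[Hg²⁺] = 13.0.
E = E° − (RT/nF) ln Q = 1.25 − (8.314×323)/(2×96485) × (2.561) = 1.250 − 0.036 = 1.214 V.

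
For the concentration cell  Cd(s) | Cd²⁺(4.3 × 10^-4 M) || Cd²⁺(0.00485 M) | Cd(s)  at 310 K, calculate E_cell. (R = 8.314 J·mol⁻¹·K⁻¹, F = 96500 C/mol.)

0.032 V

Both half-cells are Cd²⁺/Cd, so E°_cell = 0. The concentrated side is the cathode; the cell reaction moves Cd²⁺ from high to low concentration with n = 2.
Q = [Cd²⁺]_dilute/[Cd²⁺]_conc = 4.3 × 10^-4/0.00485 = 0.0887.
E = 0 − (RT/nF) ln Q = −((8.314×310)/(2×96500))(-2.423) = 0.0324 V.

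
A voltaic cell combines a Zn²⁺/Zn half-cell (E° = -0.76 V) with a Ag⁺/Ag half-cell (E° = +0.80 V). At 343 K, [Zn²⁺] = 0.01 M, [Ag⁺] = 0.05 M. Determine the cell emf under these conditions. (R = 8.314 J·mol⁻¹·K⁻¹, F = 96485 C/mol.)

1.54 V

The Ag⁺/Ag couple has the higher reduction potential and acts as the cathode, so E°_cell = +0.80 − (-0.76) = 1.56 V.
Balancing electrons gives n = 2; the reaction quotient is Q = [Zn²⁺]/[Ag⁺]^2 = 4.00.
E = E° − (RT/nF) ln Q = 1.56 − (8.314×343)/(2×96485) × (1.386) = 1.560 − 0.020 = 1.540 V.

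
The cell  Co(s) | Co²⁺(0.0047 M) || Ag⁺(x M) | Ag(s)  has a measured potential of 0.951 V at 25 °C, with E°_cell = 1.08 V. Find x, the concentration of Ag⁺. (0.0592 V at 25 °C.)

From the Nernst equation, log Q = n(E° − E)/0.0592 = 2(1.08 − 0.951)/0.0592 = 4.358, so Q = 2.28 × 10^4.
With Q = [Co²⁺]/[Ag⁺]^2 and the known concentrations, [Ag⁺]^2 in the denominator gives [Ag⁺] = 4.5 × 10^-4 M.

4.5 × 10^-4 M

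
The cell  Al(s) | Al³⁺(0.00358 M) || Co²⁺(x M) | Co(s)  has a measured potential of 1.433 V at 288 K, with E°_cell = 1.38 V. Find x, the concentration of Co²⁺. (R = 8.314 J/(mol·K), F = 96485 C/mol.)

From the Nernst equation, ln Q = nF(E° − E)/RT = 6×96485×(1.38 − 1.433)/(8.314×288) = -12.814, so Q = 2.72 × 10^-6.
With Q = [Al³⁺]^2/[Co²⁺]^3 and the known concentrations, [Co²⁺]^3 in the denominator gives [Co²⁺] = 1.7 M.

1.7 M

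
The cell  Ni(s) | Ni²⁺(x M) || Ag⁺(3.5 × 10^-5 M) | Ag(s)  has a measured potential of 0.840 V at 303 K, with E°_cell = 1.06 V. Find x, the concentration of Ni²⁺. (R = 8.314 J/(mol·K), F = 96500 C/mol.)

0.026 M

From the Nernst equation, ln Q = nF(E° − E)/RT = 2×96500×(1.06 − 0.840)/(8.314×303) = 16.855, so Q = 2.09 × 10^7.
With Q = [Ni²⁺]/[Ag⁺]^2 and the known concentrations, [Ni²⁺] in the numerator gives [Ni²⁺] = 0.026 M.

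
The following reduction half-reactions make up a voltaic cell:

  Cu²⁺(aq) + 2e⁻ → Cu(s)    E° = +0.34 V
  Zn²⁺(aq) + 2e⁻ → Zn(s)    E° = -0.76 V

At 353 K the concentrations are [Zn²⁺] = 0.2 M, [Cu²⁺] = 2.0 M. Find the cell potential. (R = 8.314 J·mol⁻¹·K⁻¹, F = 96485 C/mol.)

1.14 V

The Cu²⁺/Cu couple has the higher reduction potential and acts as the cathode, so E°_cell = +0.34 − (-0.76) = 1.10 V.
Balancing electrons gives n = 2; the reaction quotient is Q = [Zn²⁺]/[Cu²⁺] = 0.100.
E = E° − (RT/nF) ln Q = 1.10 − (8.314×353)/(2×96485) × (-2.303) = 1.100 + 0.035 = 1.135 V.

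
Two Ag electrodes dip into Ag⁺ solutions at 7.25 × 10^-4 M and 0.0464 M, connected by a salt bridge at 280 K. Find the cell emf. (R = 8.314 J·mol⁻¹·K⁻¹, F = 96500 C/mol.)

0.10 V

Both half-cells are Ag⁺/Ag, so E°_cell = 0. The concentrated side is the cathode; the cell reaction moves Ag⁺ from high to low concentration with n = 1.
Q = [Ag⁺]_dilute/[Ag⁺]_conc = 7.25 × 10^-4/0.0464 = 0.0156.
E = 0 − (RT/nF) ln Q = −((8.314×280)/(1×96500))(-4.159) = 0.1003 V.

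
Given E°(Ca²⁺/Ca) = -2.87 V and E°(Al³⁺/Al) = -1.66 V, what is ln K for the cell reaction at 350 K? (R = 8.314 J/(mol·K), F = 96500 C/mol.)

ln K = 240.8

E°_cell = -1.66 − (-2.87) = 1.21 V, with n = 6 electrons transferred.
At equilibrium E = 0, so the Nernst equation gives ln K = nFE°/RT = (6)(96500)(1.21)/((8.314)(350)) = 240.76.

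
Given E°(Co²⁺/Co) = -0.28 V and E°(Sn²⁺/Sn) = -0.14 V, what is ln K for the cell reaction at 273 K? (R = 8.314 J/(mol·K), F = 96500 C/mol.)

E°_cell = -0.14 − (-0.28) = 0.14 V, with n = 2 electrons transferred.
At equilibrium E = 0, so the Nernst equation gives ln K = nFE°/RT = (2)(96500)(0.14)/((8.314)(273)) = 11.90.

ln K = 11.9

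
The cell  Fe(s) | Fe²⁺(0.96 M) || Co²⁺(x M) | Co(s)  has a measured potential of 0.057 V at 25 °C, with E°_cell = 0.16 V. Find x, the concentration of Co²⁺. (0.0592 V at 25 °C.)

From the Nernst equation, log Q = n(E° − E)/0.0592 = 2(0.16 − 0.057)/0.0592 = 3.480, so Q = 3020.
With Q = [Fe²⁺]/[Co²⁺] and the known concentrations, [Co²⁺] in the denominator gives [Co²⁺] = 3.2 × 10^-4 M.

3.2 × 10^-4 M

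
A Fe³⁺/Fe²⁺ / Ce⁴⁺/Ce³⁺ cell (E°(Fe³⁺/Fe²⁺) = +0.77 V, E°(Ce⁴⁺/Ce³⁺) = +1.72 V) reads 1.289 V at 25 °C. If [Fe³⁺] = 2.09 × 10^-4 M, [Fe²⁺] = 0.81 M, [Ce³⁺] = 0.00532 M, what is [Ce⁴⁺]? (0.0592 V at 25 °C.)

From the Nernst equation, log Q = n(E° − E)/0.0592 = 1(0.95 − 1.289)/0.0592 = -5.726, so Q = 1.88 × 10^-6.
With Q = [Fe³⁺]·[Ce³⁺]/([Fe²⁺]·[Ce⁴⁺]) and the known concentrations, [Ce⁴⁺] in the denominator gives [Ce⁴⁺] = 0.73 M.

0.73 M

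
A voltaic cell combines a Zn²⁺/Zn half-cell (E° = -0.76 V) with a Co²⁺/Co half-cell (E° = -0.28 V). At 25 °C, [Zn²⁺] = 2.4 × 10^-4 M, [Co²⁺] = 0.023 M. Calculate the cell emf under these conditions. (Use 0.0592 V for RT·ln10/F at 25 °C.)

The Co²⁺/Co couple has the higher reduction potential and acts as the cathode, so E°_cell = -0.28 − (-0.76) = 0.48 V.
Balancing electrons gives n = 2; the reaction quotient is Q = [Zn²⁺]/[Co²⁺] = 0.0104.
At 25 °C, E = E° − (0.0592/n) log Q = 0.48 − (0.0592/2)(-1.982) = 0.480 + 0.059 = 0.539 V.

0.539 V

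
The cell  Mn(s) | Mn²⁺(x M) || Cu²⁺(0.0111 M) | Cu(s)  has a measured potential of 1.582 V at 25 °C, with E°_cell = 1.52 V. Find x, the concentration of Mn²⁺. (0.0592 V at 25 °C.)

8.9 × 10^-5 M

From the Nernst equation, log Q = n(E° − E)/0.0592 = 2(1.52 − 1.582)/0.0592 = -2.095, so Q = 0.00804.
With Q = [Mn²⁺]/[Cu²⁺] and the known concentrations, [Mn²⁺] in the numerator gives [Mn²⁺] = 8.9 × 10^-5 M.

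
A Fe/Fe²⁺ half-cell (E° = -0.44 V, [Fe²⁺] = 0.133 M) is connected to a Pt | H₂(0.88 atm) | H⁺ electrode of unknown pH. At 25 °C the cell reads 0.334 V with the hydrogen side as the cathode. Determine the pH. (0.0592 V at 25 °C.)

pH = 2.26

E°_cell = 0.44 V and n = 2.
log Q = n(E° − E)/0.0592 = 2×(0.44 − 0.334)/0.0592 = 3.581.
With Q = [Fe²⁺]·P(H₂) / [H⁺]^2, solving for [H⁺] gives log[H⁺] = -2.256, so pH = 2.26.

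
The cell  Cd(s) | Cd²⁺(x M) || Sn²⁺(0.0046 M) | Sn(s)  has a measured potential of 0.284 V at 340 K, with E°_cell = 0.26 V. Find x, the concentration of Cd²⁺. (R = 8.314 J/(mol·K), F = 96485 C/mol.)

8.9 × 10^-4 M

From the Nernst equation, ln Q = nF(E° − E)/RT = 2×96485×(0.26 − 0.284)/(8.314×340) = -1.638, so Q = 0.194.
With Q = [Cd²⁺]/[Sn²⁺] and the known concentrations, [Cd²⁺] in the numerator gives [Cd²⁺] = 8.9 × 10^-4 M.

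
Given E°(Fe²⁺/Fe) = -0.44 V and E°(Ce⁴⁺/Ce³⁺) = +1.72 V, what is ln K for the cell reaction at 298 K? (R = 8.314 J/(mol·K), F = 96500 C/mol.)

E°_cell = +1.72 − (-0.44) = 2.16 V, with n = 2 electrons transferred.
At equilibrium E = 0, so the Nernst equation gives ln K = nFE°/RT = (2)(96500)(2.16)/((8.314)(298)) = 168.26.

ln K = 168.3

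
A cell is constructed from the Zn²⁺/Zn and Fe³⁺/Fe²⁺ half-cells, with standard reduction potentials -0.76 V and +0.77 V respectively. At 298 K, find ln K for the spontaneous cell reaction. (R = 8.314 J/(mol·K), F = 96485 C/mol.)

E°_cell = +0.77 − (-0.76) = 1.53 V, with n = 2 electrons transferred.
At equilibrium E = 0, so the Nernst equation gives ln K = nFE°/RT = (2)(96485)(1.53)/((8.314)(298)) = 119.17.

ln K = 119.2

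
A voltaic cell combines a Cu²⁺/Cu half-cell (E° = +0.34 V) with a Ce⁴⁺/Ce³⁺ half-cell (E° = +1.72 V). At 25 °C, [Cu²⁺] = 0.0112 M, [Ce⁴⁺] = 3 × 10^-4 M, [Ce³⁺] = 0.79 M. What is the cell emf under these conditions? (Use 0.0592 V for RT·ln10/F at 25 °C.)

The Ce⁴⁺/Ce³⁺ couple has the higher reduction potential and acts as the cathode, so E°_cell = +1.72 − (+0.34) = 1.38 V.
Balancing electrons gives n = 2; the reaction quotient is Q = [Cu²⁺]·[Ce³⁺]^2/[Ce⁴⁺]^2 = 7.77 × 10^4.
At 25 °C, E = E° − (0.0592/n) log Q = 1.38 − (0.0592/2)(4.890) = 1.380 − 0.145 = 1.235 V.

1.24 V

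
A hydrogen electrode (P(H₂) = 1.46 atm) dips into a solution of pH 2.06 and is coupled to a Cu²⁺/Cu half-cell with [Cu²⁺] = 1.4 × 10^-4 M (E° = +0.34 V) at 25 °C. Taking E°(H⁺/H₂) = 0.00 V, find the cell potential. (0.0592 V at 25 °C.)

0.35 V

The Cu²⁺/Cu couple is the cathode, so E°_cell = 0.34 V; n = 2.
[H⁺] = 10^(−2.06) = 0.0087 M, and Q = [H⁺]^2 / ([Cu²⁺]·P(H₂)) = 0.371.
E = E° − (0.0592/2) log Q = 0.34 − (0.0592/2)(-0.430) = 0.353 V.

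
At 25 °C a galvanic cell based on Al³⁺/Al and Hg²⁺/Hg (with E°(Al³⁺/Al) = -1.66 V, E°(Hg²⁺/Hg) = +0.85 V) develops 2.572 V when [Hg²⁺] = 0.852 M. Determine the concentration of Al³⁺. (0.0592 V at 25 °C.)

From the Nernst equation, log Q = n(E° − E)/0.0592 = 6(2.51 − 2.572)/0.0592 = -6.284, so Q = 5.2 × 10^-7.
With Q = [Al³⁺]^2/[Hg²⁺]^3 and the known concentrations, [Al³⁺]^2 in the numerator gives [Al³⁺] = 5.7 × 10^-4 M.

5.7 × 10^-4 M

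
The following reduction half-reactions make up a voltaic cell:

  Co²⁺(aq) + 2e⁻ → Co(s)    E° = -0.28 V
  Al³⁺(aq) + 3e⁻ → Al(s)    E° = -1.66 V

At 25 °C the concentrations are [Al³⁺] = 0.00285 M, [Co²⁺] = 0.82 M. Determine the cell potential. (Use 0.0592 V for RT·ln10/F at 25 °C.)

1.43 V

The Co²⁺/Co couple has the higher reduction potential and acts as the cathode, so E°_cell = -0.28 − (-1.66) = 1.38 V.
Balancing electrons gives n = 6; the reaction quotient is Q = [Al³⁺]^2/[Co²⁺]^3 = 1.47 × 10^-5.
At 25 °C, E = E° − (0.0592/n) log Q = 1.38 − (0.0592/6)(-4.832) = 1.380 + 0.048 = 1.428 V.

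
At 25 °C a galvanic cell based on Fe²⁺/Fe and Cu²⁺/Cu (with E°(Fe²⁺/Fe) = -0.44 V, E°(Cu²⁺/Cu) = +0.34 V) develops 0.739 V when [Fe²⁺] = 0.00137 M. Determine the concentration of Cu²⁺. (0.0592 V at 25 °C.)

5.6 × 10^-5 M

From the Nernst equation, log Q = n(E° − E)/0.0592 = 2(0.78 − 0.739)/0.0592 = 1.385, so Q = 24.3.
With Q = [Fe²⁺]/[Cu²⁺] and the known concentrations, [Cu²⁺] in the denominator gives [Cu²⁺] = 5.6 × 10^-5 M.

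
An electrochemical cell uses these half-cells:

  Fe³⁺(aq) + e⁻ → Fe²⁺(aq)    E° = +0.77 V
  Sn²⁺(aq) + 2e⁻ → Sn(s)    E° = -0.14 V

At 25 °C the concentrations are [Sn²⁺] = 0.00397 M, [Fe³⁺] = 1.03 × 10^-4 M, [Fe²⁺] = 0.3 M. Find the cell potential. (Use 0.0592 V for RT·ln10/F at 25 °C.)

The Fe³⁺/Fe²⁺ couple has the higher reduction potential and acts as the cathode, so E°_cell = +0.77 − (-0.14) = 0.91 V.
Balancing electrons gives n = 2; the reaction quotient is Q = [Sn²⁺]·[Fe²⁺]^2/[Fe³⁺]^2 = 3.37 × 10^4.
At 25 °C, E = E° − (0.0592/n) log Q = 0.91 − (0.0592/2)(4.527) = 0.910 − 0.134 = 0.776 V.

0.776 V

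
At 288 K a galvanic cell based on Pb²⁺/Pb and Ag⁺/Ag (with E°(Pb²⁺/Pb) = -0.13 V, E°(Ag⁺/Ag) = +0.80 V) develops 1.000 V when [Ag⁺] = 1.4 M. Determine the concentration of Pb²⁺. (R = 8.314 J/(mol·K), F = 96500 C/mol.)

0.0069 M

From the Nernst equation, ln Q = nF(E° − E)/RT = 2×96500×(0.93 − 1.000)/(8.314×288) = -5.642, so Q = 0.00354.
With Q = [Pb²⁺]/[Ag⁺]^2 and the known concentrations, [Pb²⁺] in the numerator gives [Pb²⁺] = 0.0069 M.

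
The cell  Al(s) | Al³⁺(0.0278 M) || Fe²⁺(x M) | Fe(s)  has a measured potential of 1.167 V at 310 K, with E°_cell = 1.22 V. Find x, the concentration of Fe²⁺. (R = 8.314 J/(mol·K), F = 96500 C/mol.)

From the Nernst equation, ln Q = nF(E° − E)/RT = 6×96500×(1.22 − 1.167)/(8.314×310) = 11.906, so Q = 1.48 × 10^5.
With Q = [Al³⁺]^2/[Fe²⁺]^3 and the known concentrations, [Fe²⁺]^3 in the denominator gives [Fe²⁺] = 0.0017 M.

0.0017 M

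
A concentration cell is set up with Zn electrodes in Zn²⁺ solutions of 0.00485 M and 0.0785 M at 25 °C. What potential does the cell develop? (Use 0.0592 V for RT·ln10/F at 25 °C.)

0.036 V

Both half-cells are Zn²⁺/Zn, so E°_cell = 0. The concentrated side is the cathode; the cell reaction moves Zn²⁺ from high to low concentration with n = 2.
Q = [Zn²⁺]_dilute/[Zn²⁺]_conc = 0.00485/0.0785 = 0.0618.
E = 0 − (0.0592/2) log Q = −(0.0592/2)(-1.209) = 0.0358 V.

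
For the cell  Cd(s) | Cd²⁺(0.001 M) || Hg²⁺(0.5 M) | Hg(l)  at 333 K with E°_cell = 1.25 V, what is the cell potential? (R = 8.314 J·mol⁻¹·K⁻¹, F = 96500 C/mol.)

Balancing electrons gives n = 2; the reaction quotient is Q = [Cd²⁺]/[Hg²⁺] = 0.00200.
E = E° − (RT/nF) ln Q = 1.25 − (8.314×333)/(2×96500) × (-6.215) = 1.250 + 0.089 = 1.339 V.

1.34 V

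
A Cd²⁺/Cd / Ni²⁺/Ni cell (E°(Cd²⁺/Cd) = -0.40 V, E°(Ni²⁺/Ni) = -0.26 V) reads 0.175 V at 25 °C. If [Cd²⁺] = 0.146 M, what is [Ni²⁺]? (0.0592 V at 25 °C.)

From the Nernst equation, log Q = n(E° − E)/0.0592 = 2(0.14 − 0.175)/0.0592 = -1.182, so Q = 0.0657.
With Q = [Cd²⁺]/[Ni²⁺] and the known concentrations, [Ni²⁺] in the denominator gives [Ni²⁺] = 2.2 M.

2.2 M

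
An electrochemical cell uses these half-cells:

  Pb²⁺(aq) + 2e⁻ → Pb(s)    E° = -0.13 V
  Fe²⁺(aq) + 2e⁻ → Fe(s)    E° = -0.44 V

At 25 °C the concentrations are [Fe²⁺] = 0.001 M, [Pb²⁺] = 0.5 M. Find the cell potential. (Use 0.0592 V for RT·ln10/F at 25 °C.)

The Pb²⁺/Pb couple has the higher reduction potential and acts as the cathode, so E°_cell = -0.13 − (-0.44) = 0.31 V.
Balancing electrons gives n = 2; the reaction quotient is Q = [Fe²⁺]/[Pb²⁺] = 0.00200.
At 25 °C, E = E° − (0.0592/n) log Q = 0.31 − (0.0592/2)(-2.699) = 0.310 + 0.080 = 0.390 V.

0.390 V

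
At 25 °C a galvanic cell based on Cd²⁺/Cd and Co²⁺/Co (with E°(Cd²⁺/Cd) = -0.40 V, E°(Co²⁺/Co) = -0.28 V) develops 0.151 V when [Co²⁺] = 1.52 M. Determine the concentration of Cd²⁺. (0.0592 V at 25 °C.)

0.14 M

From the Nernst equation, log Q = n(E° − E)/0.0592 = 2(0.12 − 0.151)/0.0592 = -1.047, so Q = 0.0897.
With Q = [Cd²⁺]/[Co²⁺] and the known concentrations, [Cd²⁺] in the numerator gives [Cd²⁺] = 0.14 M.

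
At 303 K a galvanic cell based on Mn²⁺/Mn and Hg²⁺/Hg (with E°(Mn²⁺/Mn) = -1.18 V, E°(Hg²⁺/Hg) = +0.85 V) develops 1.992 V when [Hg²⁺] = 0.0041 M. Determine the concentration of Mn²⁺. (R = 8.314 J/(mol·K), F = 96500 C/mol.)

0.075 M

From the Nernst equation, ln Q = nF(E° − E)/RT = 2×96500×(2.03 − 1.992)/(8.314×303) = 2.911, so Q = 18.4.
With Q = [Mn²⁺]/[Hg²⁺] and the known concentrations, [Mn²⁺] in the numerator gives [Mn²⁺] = 0.075 M.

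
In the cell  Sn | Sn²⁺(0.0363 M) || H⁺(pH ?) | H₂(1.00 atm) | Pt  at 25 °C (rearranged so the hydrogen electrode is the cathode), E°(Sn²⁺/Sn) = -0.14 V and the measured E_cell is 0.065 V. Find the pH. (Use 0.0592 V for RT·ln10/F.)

E°_cell = 0.14 V and n = 2.
log Q = n(E° − E)/0.0592 = 2×(0.14 − 0.065)/0.0592 = 2.534.
With Q = [Sn²⁺]·P(H₂) / [H⁺]^2, solving for [H⁺] gives log[H⁺] = -1.987, so pH = 1.99.

pH = 1.99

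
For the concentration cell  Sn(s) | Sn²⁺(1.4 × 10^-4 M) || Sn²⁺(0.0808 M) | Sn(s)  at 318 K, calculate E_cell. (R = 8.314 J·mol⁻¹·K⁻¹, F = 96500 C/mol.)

Both half-cells are Sn²⁺/Sn, so E°_cell = 0. The concentrated side is the cathode; the cell reaction moves Sn²⁺ from high to low concentration with n = 2.
Q = [Sn²⁺]_dilute/[Sn²⁺]_conc = 1.4 × 10^-4/0.0808 = 0.00173.
E = 0 − (RT/nF) ln Q = −((8.314×318)/(2×96500))(-6.358) = 0.0871 V.

0.087 V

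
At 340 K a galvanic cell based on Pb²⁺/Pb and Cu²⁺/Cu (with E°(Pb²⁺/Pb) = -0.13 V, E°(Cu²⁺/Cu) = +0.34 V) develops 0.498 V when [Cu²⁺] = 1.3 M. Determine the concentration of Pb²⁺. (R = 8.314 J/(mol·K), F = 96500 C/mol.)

0.19 M

From the Nernst equation, ln Q = nF(E° − E)/RT = 2×96500×(0.47 − 0.498)/(8.314×340) = -1.912, so Q = 0.148.
With Q = [Pb²⁺]/[Cu²⁺] and the known concentrations, [Pb²⁺] in the numerator gives [Pb²⁺] = 0.19 M.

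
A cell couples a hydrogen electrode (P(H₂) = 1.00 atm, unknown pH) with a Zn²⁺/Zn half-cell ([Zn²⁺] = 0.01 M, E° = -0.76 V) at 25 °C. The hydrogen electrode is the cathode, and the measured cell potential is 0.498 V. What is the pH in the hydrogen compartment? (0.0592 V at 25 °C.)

pH = 5.43

E°_cell = 0.76 V and n = 2.
log Q = n(E° − E)/0.0592 = 2×(0.76 − 0.498)/0.0592 = 8.851.
With Q = [Zn²⁺]·P(H₂) / [H⁺]^2, solving for [H⁺] gives log[H⁺] = -5.426, so pH = 5.43.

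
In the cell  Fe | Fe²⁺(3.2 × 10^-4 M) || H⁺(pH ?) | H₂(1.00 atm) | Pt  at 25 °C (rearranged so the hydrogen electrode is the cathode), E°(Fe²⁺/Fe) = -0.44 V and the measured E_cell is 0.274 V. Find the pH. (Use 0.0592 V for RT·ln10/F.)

E°_cell = 0.44 V and n = 2.
log Q = n(E° − E)/0.0592 = 2×(0.44 − 0.274)/0.0592 = 5.608.
With Q = [Fe²⁺]·P(H₂) / [H⁺]^2, solving for [H⁺] gives log[H⁺] = -4.551, so pH = 4.55.

pH = 4.55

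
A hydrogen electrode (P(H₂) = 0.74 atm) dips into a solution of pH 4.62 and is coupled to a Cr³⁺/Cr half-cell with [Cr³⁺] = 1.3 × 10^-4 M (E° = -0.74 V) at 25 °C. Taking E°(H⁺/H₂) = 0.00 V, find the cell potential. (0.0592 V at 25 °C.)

0.55 V

The hydrogen couple is the cathode, so E°_cell = 0.74 V; n = 6.
[H⁺] = 10^(−4.62) = 2.4 × 10^-5 M, and Q = [Cr³⁺]^2·P(H₂)^3 / [H⁺]^6 = 3.59 × 10^19.
E = E° − (0.0592/6) log Q = 0.74 − (0.0592/6)(19.556) = 0.547 V.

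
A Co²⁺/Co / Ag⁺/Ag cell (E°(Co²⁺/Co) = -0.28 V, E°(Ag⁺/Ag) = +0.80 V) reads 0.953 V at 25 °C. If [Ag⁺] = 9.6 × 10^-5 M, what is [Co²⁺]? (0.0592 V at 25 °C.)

1.8 × 10^-4 M

From the Nernst equation, log Q = n(E° − E)/0.0592 = 2(1.08 − 0.953)/0.0592 = 4.291, so Q = 1.95 × 10^4.
With Q = [Co²⁺]/[Ag⁺]^2 and the known concentrations, [Co²⁺] in the numerator gives [Co²⁺] = 1.8 × 10^-4 M.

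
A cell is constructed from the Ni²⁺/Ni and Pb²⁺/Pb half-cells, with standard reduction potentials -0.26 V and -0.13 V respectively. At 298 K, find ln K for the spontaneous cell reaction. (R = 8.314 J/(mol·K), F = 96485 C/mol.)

ln K = 10.1

E°_cell = -0.13 − (-0.26) = 0.13 V, with n = 2 electrons transferred.
At equilibrium E = 0, so the Nernst equation gives ln K = nFE°/RT = (2)(96485)(0.13)/((8.314)(298)) = 10.13.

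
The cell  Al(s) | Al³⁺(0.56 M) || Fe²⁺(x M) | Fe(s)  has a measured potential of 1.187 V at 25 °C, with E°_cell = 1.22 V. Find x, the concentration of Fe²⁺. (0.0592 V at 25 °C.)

From the Nernst equation, log Q = n(E° − E)/0.0592 = 6(1.22 − 1.187)/0.0592 = 3.345, so Q = 2210.
With Q = [Al³⁺]^2/[Fe²⁺]^3 and the known concentrations, [Fe²⁺]^3 in the denominator gives [Fe²⁺] = 0.052 M.

0.052 M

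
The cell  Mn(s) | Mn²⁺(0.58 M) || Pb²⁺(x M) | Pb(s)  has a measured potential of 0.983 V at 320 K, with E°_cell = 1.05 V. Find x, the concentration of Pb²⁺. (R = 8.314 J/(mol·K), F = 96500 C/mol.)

From the Nernst equation, ln Q = nF(E° − E)/RT = 2×96500×(1.05 − 0.983)/(8.314×320) = 4.860, so Q = 129.
With Q = [Mn²⁺]/[Pb²⁺] and the known concentrations, [Pb²⁺] in the denominator gives [Pb²⁺] = 0.0045 M.

0.0045 M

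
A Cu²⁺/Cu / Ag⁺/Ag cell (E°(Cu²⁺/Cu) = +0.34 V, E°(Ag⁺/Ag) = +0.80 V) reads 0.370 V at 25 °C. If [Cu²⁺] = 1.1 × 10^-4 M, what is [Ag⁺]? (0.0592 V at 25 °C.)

From the Nernst equation, log Q = n(E° − E)/0.0592 = 2(0.46 − 0.370)/0.0592 = 3.041, so Q = 1100.
With Q = [Cu²⁺]/[Ag⁺]^2 and the known concentrations, [Ag⁺]^2 in the denominator gives [Ag⁺] = 3.2 × 10^-4 M.

3.2 × 10^-4 M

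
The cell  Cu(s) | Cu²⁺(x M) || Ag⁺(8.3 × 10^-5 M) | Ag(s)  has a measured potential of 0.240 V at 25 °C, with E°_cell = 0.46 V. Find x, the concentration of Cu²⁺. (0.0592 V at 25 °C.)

From the Nernst equation, log Q = n(E° − E)/0.0592 = 2(0.46 − 0.240)/0.0592 = 7.432, so Q = 2.71 × 10^7.
With Q = [Cu²⁺]/[Ag⁺]^2 and the known concentrations, [Cu²⁺] in the numerator gives [Cu²⁺] = 0.19 M.

0.19 M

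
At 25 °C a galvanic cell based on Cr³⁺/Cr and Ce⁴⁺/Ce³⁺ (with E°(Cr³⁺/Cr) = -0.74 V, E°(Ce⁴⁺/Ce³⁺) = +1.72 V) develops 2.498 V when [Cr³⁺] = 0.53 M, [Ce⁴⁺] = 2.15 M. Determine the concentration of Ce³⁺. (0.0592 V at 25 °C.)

From the Nernst equation, log Q = n(E° − E)/0.0592 = 3(2.46 − 2.498)/0.0592 = -1.926, so Q = 0.0119.
With Q = [Cr³⁺]·[Ce³⁺]^3/[Ce⁴⁺]^3 and the known concentrations, [Ce³⁺]^3 in the numerator gives [Ce³⁺] = 0.61 M.

0.61 M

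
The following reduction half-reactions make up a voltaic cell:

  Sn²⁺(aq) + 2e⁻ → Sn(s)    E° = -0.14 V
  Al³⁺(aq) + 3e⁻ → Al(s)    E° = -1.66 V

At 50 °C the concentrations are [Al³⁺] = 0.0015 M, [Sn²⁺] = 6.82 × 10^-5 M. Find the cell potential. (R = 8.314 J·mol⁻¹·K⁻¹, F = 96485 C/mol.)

1.45 V

The Sn²⁺/Sn couple has the higher reduction potential and acts as the cathode, so E°_cell = -0.14 − (-1.66) = 1.52 V.
Balancing electrons gives n = 6; the reaction quotient is Q = [Al³⁺]^2/[Sn²⁺]^3 = 7.09 × 10^6.
E = E° − (RT/nF) ln Q = 1.52 − (8.314×323)/(6×96485) × (15.775) = 1.520 − 0.073 = 1.447 V.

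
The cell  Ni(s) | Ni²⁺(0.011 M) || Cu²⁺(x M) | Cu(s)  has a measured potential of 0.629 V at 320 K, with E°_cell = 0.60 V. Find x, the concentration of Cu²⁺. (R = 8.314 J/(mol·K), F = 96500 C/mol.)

From the Nernst equation, ln Q = nF(E° − E)/RT = 2×96500×(0.60 − 0.629)/(8.314×320) = -2.104, so Q = 0.122.
With Q = [Ni²⁺]/[Cu²⁺] and the known concentrations, [Cu²⁺] in the denominator gives [Cu²⁺] = 0.09 M.

0.09 M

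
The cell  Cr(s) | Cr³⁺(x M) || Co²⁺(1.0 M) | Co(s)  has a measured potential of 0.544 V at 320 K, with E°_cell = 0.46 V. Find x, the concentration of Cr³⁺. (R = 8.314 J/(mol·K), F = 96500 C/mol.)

From the Nernst equation, ln Q = nF(E° − E)/RT = 6×96500×(0.46 − 0.544)/(8.314×320) = -18.281, so Q = 1.15 × 10^-8.
With Q = [Cr³⁺]^2/[Co²⁺]^3 and the known concentrations, [Cr³⁺]^2 in the numerator gives [Cr³⁺] = 1.1 × 10^-4 M.

1.1 × 10^-4 M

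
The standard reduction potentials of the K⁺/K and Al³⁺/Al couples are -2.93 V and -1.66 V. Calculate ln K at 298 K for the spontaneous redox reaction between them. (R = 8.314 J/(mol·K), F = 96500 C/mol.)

E°_cell = -1.66 − (-2.93) = 1.27 V, with n = 3 electrons transferred.
At equilibrium E = 0, so the Nernst equation gives ln K = nFE°/RT = (3)(96500)(1.27)/((8.314)(298)) = 148.40.

ln K = 148.4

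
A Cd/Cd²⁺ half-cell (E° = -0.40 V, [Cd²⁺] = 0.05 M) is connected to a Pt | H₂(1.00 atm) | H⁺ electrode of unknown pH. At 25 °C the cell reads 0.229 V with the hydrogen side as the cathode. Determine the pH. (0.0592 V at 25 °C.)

pH = 3.54

E°_cell = 0.40 V and n = 2.
log Q = n(E° − E)/0.0592 = 2×(0.40 − 0.229)/0.0592 = 5.777.
With Q = [Cd²⁺]·P(H₂) / [H⁺]^2, solving for [H⁺] gives log[H⁺] = -3.539, so pH = 3.54.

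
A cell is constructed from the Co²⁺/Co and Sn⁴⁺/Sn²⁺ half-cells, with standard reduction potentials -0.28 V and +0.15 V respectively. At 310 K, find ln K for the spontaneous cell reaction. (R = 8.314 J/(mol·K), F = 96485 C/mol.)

E°_cell = +0.15 − (-0.28) = 0.43 V, with n = 2 electrons transferred.
At equilibrium E = 0, so the Nernst equation gives ln K = nFE°/RT = (2)(96485)(0.43)/((8.314)(310)) = 32.19.

ln K = 32.2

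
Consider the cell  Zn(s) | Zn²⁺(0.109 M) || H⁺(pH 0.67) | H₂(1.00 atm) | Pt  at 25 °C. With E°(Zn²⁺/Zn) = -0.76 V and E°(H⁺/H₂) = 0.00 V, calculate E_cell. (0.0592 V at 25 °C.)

The hydrogen couple is the cathode, so E°_cell = 0.76 V; n = 2.
[H⁺] = 10^(−0.67) = 0.21 M, and Q = [Zn²⁺]·P(H₂) / [H⁺]^2 = 2.38.
E = E° − (0.0592/2) log Q = 0.76 − (0.0592/2)(0.377) = 0.749 V.

0.75 V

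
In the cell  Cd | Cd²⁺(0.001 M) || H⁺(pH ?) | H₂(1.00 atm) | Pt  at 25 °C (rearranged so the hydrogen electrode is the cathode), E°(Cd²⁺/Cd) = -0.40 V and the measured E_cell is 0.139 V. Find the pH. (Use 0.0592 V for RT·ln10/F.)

E°_cell = 0.40 V and n = 2.
log Q = n(E° − E)/0.0592 = 2×(0.40 − 0.139)/0.0592 = 8.818.
With Q = [Cd²⁺]·P(H₂) / [H⁺]^2, solving for [H⁺] gives log[H⁺] = -5.909, so pH = 5.91.

pH = 5.91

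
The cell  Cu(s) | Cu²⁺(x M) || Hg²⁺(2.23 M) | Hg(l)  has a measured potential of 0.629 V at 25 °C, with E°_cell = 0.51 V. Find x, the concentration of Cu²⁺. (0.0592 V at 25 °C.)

2.1 × 10^-4 M

From the Nernst equation, log Q = n(E° − E)/0.0592 = 2(0.51 − 0.629)/0.0592 = -4.020, so Q = 9.54 × 10^-5.
With Q = [Cu²⁺]/[Hg²⁺] and the known concentrations, [Cu²⁺] in the numerator gives [Cu²⁺] = 2.1 × 10^-4 M.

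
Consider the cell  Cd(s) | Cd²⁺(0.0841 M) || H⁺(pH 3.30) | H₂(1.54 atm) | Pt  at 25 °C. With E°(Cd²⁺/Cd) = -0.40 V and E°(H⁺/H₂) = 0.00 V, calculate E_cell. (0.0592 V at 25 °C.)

The hydrogen couple is the cathode, so E°_cell = 0.40 V; n = 2.
[H⁺] = 10^(−3.30) = 5 × 10^-4 M, and Q = [Cd²⁺]·P(H₂) / [H⁺]^2 = 5.16 × 10^5.
E = E° − (0.0592/2) log Q = 0.40 − (0.0592/2)(5.712) = 0.231 V.

0.23 V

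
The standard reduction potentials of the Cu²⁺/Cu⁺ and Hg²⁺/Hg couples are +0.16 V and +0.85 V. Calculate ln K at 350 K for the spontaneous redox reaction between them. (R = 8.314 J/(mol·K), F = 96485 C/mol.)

E°_cell = +0.85 − (+0.16) = 0.69 V, with n = 2 electrons transferred.
At equilibrium E = 0, so the Nernst equation gives ln K = nFE°/RT = (2)(96485)(0.69)/((8.314)(350)) = 45.76.

ln K = 45.8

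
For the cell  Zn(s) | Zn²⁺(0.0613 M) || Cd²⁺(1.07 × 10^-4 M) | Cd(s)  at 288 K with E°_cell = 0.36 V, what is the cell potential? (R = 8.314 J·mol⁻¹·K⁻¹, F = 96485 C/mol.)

0.281 V

Balancing electrons gives n = 2; the reaction quotient is Q = [Zn²⁺]/[Cd²⁺] = 573.
E = E° − (RT/nF) ln Q = 0.36 − (8.314×288)/(2×96485) × (6.351) = 0.360 − 0.079 = 0.281 V.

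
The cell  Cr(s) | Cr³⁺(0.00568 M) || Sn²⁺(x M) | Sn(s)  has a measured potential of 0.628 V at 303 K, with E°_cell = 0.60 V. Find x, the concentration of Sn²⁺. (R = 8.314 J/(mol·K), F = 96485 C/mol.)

0.27 M

From the Nernst equation, ln Q = nF(E° − E)/RT = 6×96485×(0.60 − 0.628)/(8.314×303) = -6.435, so Q = 0.00161.
With Q = [Cr³⁺]^2/[Sn²⁺]^3 and the known concentrations, [Sn²⁺]^3 in the denominator gives [Sn²⁺] = 0.27 M.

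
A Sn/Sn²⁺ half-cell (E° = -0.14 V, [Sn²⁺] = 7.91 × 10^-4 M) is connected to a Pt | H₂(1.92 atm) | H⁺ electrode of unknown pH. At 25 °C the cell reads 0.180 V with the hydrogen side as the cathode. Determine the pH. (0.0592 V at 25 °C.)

pH = 0.73

E°_cell = 0.14 V and n = 2.
log Q = n(E° − E)/0.0592 = 2×(0.14 − 0.180)/0.0592 = -1.351.
With Q = [Sn²⁺]·P(H₂) / [H⁺]^2, solving for [H⁺] gives log[H⁺] = -0.734, so pH = 0.73.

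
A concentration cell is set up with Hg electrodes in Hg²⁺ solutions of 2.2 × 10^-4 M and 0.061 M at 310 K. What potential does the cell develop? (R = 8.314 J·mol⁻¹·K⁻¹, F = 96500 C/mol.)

Both half-cells are Hg²⁺/Hg, so E°_cell = 0. The concentrated side is the cathode; the cell reaction moves Hg²⁺ from high to low concentration with n = 2.
Q = [Hg²⁺]_dilute/[Hg²⁺]_conc = 2.2 × 10^-4/0.061 = 0.00361.
E = 0 − (RT/nF) ln Q = −((8.314×310)/(2×96500))(-5.625) = 0.0751 V.

0.075 V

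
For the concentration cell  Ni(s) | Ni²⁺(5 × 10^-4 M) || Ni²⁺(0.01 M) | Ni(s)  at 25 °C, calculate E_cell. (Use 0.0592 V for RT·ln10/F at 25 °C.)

Both half-cells are Ni²⁺/Ni, so E°_cell = 0. The concentrated side is the cathode; the cell reaction moves Ni²⁺ from high to low concentration with n = 2.
Q = [Ni²⁺]_dilute/[Ni²⁺]_conc = 5 × 10^-4/0.01 = 0.0500.
E = 0 − (0.0592/2) log Q = −(0.0592/2)(-1.301) = 0.0385 V.

0.039 V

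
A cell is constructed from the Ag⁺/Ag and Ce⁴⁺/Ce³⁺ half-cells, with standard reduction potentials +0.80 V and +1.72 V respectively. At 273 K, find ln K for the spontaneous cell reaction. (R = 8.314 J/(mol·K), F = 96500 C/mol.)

ln K = 39.1

E°_cell = +1.72 − (+0.80) = 0.92 V, with n = 1 electron transferred.
At equilibrium E = 0, so the Nernst equation gives ln K = nFE°/RT = (1)(96500)(0.92)/((8.314)(273)) = 39.11.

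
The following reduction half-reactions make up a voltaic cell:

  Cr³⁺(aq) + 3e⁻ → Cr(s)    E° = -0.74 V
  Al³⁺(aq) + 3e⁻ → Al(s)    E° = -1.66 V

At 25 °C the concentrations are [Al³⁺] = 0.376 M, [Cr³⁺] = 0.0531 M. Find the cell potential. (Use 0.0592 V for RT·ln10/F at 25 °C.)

The Cr³⁺/Cr couple has the higher reduction potential and acts as the cathode, so E°_cell = -0.74 − (-1.66) = 0.92 V.
Balancing electrons gives n = 3; the reaction quotient is Q = [Al³⁺]/[Cr³⁺] = 7.08.
At 25 °C, E = E° − (0.0592/n) log Q = 0.92 − (0.0592/3)(0.850) = 0.920 − 0.017 = 0.903 V.

0.903 V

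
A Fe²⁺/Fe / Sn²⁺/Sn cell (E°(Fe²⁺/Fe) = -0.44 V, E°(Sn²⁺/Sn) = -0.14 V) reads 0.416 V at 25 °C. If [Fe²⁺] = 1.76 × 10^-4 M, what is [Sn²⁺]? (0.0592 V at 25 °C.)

1.5 M

From the Nernst equation, log Q = n(E° − E)/0.0592 = 2(0.30 − 0.416)/0.0592 = -3.919, so Q = 1.21 × 10^-4.
With Q = [Fe²⁺]/[Sn²⁺] and the known concentrations, [Sn²⁺] in the denominator gives [Sn²⁺] = 1.5 M.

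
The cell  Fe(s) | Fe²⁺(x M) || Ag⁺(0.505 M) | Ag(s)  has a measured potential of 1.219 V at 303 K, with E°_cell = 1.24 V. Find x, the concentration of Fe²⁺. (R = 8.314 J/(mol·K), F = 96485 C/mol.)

From the Nernst equation, ln Q = nF(E° − E)/RT = 2×96485×(1.24 − 1.219)/(8.314×303) = 1.609, so Q = 5.00.
With Q = [Fe²⁺]/[Ag⁺]^2 and the known concentrations, [Fe²⁺] in the numerator gives [Fe²⁺] = 1.3 M.

1.3 M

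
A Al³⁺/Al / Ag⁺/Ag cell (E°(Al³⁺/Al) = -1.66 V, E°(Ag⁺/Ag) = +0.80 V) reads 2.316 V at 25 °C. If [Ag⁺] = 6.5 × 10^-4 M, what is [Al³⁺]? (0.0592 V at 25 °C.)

From the Nernst equation, log Q = n(E° − E)/0.0592 = 3(2.46 − 2.316)/0.0592 = 7.297, so Q = 1.98 × 10^7.
With Q = [Al³⁺]/[Ag⁺]^3 and the known concentrations, [Al³⁺] in the numerator gives [Al³⁺] = 0.0054 M.

0.0054 M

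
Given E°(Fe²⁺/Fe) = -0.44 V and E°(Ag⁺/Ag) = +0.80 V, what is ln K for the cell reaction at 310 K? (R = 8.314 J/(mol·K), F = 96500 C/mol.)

E°_cell = +0.80 − (-0.44) = 1.24 V, with n = 2 electrons transferred.
At equilibrium E = 0, so the Nernst equation gives ln K = nFE°/RT = (2)(96500)(1.24)/((8.314)(310)) = 92.86.

ln K = 92.9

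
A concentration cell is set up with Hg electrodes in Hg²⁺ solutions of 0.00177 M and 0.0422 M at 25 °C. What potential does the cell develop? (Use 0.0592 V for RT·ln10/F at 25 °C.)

0.041 V

Both half-cells are Hg²⁺/Hg, so E°_cell = 0. The concentrated side is the cathode; the cell reaction moves Hg²⁺ from high to low concentration with n = 2.
Q = [Hg²⁺]_dilute/[Hg²⁺]_conc = 0.00177/0.0422 = 0.0419.
E = 0 − (0.0592/2) log Q = −(0.0592/2)(-1.377) = 0.0408 V.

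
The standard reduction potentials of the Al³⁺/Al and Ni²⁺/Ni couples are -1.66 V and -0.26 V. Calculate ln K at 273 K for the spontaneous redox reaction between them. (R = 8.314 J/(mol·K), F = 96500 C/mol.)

ln K = 357.1

E°_cell = -0.26 − (-1.66) = 1.40 V, with n = 6 electrons transferred.
At equilibrium E = 0, so the Nernst equation gives ln K = nFE°/RT = (6)(96500)(1.40)/((8.314)(273)) = 357.14.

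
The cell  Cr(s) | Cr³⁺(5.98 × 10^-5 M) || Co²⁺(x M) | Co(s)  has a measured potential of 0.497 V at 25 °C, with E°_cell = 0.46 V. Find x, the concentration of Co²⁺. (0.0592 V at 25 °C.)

From the Nernst equation, log Q = n(E° − E)/0.0592 = 6(0.46 − 0.497)/0.0592 = -3.750, so Q = 1.78 × 10^-4.
With Q = [Cr³⁺]^2/[Co²⁺]^3 and the known concentrations, [Co²⁺]^3 in the denominator gives [Co²⁺] = 0.027 M.

0.027 M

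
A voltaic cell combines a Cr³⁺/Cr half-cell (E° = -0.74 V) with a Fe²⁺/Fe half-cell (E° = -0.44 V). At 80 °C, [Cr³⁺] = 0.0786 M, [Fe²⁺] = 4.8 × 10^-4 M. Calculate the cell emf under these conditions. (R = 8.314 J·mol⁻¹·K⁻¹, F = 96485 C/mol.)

The Fe²⁺/Fe couple has the higher reduction potential and acts as the cathode, so E°_cell = -0.44 − (-0.74) = 0.30 V.
Balancing electrons gives n = 6; the reaction quotient is Q = [Cr³⁺]^2/[Fe²⁺]^3 = 5.59 × 10^7.
E = E° − (RT/nF) ln Q = 0.30 − (8.314×353)/(6×96485) × (17.838) = 0.300 − 0.090 = 0.210 V.

0.210 V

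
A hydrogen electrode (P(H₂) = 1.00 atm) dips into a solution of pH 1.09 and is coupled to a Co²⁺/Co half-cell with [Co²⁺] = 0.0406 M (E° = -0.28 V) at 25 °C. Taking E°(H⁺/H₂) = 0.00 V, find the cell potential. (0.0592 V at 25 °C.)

The hydrogen couple is the cathode, so E°_cell = 0.28 V; n = 2.
[H⁺] = 10^(−1.09) = 0.081 M, and Q = [Co²⁺]·P(H₂) / [H⁺]^2 = 6.15.
E = E° − (0.0592/2) log Q = 0.28 − (0.0592/2)(0.789) = 0.257 V.

0.26 V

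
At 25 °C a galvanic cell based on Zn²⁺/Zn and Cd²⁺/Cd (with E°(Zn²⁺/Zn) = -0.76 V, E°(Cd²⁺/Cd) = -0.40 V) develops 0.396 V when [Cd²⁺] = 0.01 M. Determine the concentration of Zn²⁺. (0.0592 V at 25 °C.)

6.1 × 10^-4 M

From the Nernst equation, log Q = n(E° − E)/0.0592 = 2(0.36 − 0.396)/0.0592 = -1.216, so Q = 0.0608.
With Q = [Zn²⁺]/[Cd²⁺] and the known concentrations, [Zn²⁺] in the numerator gives [Zn²⁺] = 6.1 × 10^-4 M.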